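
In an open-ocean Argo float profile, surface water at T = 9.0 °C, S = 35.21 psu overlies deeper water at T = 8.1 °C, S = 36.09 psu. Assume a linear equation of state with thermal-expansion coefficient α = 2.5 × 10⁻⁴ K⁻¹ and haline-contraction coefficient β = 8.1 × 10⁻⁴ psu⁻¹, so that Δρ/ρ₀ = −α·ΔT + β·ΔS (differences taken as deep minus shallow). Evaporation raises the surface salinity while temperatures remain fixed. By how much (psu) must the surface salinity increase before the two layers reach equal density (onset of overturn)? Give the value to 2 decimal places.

1.16 psu

Neutral buoyancy requires −α(T_deep − T_surf) + β(S_deep − S_surf′) = 0.
S_surf′ = S_deep − (α/β)·ΔT = 36.09 − (2.5 × 10⁻⁴/8.1 × 10⁻⁴)·(-0.9) = 36.3678 psu.
Increase required: 36.3678 − 35.21 = 1.1578 psu.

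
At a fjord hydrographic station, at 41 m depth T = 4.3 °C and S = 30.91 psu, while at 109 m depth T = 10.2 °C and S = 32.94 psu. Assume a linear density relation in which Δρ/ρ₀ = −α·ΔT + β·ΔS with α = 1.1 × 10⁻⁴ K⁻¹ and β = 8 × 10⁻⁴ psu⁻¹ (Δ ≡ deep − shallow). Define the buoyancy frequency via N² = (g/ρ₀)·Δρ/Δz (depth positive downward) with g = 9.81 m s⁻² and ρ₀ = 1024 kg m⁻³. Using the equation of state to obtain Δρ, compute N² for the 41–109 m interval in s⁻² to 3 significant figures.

1.41 × 10⁻⁴ s⁻²

ΔT = +5.9 K, ΔS = +2.03 psu (deep − shallow).
Δρ/ρ₀ = −αΔT + βΔS = -6.49 × 10⁻⁴ + 1.624 × 10⁻³ = 9.75 × 10⁻⁴, so Δρ ≈ 0.9984 kg m⁻³.
N² = (g/ρ₀)·Δρ/Δz = g·(Δρ/ρ₀)/Δz = 9.81 × 9.75 × 10⁻⁴ / 68 = 1.4066 × 10⁻⁴ s⁻² ≈ 1.41 × 10⁻⁴ s⁻².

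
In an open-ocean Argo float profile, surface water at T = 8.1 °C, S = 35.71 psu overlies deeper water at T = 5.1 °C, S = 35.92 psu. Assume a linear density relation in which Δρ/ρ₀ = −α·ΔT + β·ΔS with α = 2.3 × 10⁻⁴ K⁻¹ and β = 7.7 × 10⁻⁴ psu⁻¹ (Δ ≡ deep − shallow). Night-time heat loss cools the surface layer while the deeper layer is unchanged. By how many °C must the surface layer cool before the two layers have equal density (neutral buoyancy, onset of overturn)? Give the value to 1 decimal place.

Neutral buoyancy requires Δρ = 0, i.e. −α(T_deep − T_surf′) + β(S_deep − S_surf) = 0.
T_surf′ = T_deep − (β/α)·ΔS = 5.1 − (7.7 × 10⁻⁴/2.3 × 10⁻⁴)·(+0.21) = 4.397 °C.
Cooling required: 8.1 − (4.397) = 3.703 °C.

3.7 °C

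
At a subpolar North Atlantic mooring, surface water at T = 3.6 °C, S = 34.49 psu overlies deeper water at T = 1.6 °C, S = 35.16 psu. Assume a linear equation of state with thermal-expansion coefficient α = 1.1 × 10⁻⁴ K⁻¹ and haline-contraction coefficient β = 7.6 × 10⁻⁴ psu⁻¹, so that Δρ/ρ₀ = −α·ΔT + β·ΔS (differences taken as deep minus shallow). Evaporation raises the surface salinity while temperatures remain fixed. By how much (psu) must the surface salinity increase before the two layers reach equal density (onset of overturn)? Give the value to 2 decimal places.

Neutral buoyancy requires −α(T_deep − T_surf) + β(S_deep − S_surf′) = 0.
S_surf′ = S_deep − (α/β)·ΔT = 35.16 − (1.1 × 10⁻⁴/7.6 × 10⁻⁴)·(-2.0) = 35.4495 psu.
Increase required: 35.4495 − 34.49 = 0.9595 psu.

0.96 psu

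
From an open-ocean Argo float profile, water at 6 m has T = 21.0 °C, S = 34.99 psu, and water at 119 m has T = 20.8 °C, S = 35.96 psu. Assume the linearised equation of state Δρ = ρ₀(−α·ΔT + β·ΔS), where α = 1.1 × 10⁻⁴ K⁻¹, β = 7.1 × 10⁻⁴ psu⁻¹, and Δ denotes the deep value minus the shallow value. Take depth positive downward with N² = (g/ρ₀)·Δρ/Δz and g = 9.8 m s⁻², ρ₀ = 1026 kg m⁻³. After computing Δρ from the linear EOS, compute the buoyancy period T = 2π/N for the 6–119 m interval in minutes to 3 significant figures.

13.3 min

ΔT = -0.2 K, ΔS = +0.97 psu (deep − shallow).
Δρ/ρ₀ = −αΔT + βΔS = 2.20 × 10⁻⁵ + 6.887 × 10⁻⁴ = 7.107 × 10⁻⁴, so Δρ ≈ 0.7292 kg m⁻³.
N² = (g/ρ₀)·Δρ/Δz = g·(Δρ/ρ₀)/Δz = 9.8 × 7.107 × 10⁻⁴ / 113 = 6.1636 × 10⁻⁵ s⁻².
N = √(6.1636 × 10⁻⁵) = 7.8509 × 10⁻³ rad s⁻¹ → T = 2π/N = 800.31 s = 13.338 min ≈ 13.3 min.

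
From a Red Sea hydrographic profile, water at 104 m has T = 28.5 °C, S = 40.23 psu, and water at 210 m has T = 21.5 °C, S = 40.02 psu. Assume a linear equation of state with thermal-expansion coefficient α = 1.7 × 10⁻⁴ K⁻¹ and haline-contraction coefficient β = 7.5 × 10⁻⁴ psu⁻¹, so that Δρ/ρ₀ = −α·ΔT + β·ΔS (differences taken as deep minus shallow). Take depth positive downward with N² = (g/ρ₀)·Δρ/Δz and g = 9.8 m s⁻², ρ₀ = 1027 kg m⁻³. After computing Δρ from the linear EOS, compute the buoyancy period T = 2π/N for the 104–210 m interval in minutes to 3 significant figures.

10.7 min

ΔT = -7.0 K, ΔS = -0.21 psu (deep − shallow).
Δρ/ρ₀ = −αΔT + βΔS = 1.19 × 10⁻³ − 1.575 × 10⁻⁴ = 1.0325 × 10⁻³, so Δρ ≈ 1.060 kg m⁻³.
N² = (g/ρ₀)·Δρ/Δz = g·(Δρ/ρ₀)/Δz = 9.8 × 1.0325 × 10⁻³ / 106 = 9.5458 × 10⁻⁵ s⁻².
N = √(9.5458 × 10⁻⁵) = 9.7703 × 10⁻³ rad s⁻¹ → T = 2π/N = 643.09 s = 10.718 min ≈ 10.7 min.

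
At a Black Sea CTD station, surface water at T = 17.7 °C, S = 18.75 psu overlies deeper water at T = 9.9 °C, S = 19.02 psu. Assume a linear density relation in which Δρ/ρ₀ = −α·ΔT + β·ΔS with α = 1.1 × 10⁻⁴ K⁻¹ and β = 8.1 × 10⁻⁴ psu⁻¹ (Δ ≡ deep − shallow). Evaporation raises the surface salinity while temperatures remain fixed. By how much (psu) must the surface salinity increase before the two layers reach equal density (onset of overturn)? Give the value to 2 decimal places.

Neutral buoyancy requires −α(T_deep − T_surf) + β(S_deep − S_surf′) = 0.
S_surf′ = S_deep − (α/β)·ΔT = 19.02 − (1.1 × 10⁻⁴/8.1 × 10⁻⁴)·(-7.8) = 20.0793 psu.
Increase required: 20.0793 − 18.75 = 1.3293 psu.

1.33 psu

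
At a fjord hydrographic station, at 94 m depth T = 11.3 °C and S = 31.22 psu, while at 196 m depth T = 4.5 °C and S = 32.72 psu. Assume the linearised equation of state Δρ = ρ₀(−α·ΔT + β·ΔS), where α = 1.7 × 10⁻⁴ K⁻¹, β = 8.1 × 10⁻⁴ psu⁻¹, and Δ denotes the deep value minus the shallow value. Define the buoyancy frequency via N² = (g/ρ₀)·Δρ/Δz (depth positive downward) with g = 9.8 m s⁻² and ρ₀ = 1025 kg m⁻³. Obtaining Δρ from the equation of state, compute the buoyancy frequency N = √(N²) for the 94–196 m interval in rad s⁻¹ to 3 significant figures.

0.0151 rad s⁻¹

ΔT = -6.8 K, ΔS = +1.50 psu (deep − shallow).
Δρ/ρ₀ = −αΔT + βΔS = 1.156 × 10⁻³ + 1.215 × 10⁻³ = 2.371 × 10⁻³, so Δρ ≈ 2.430 kg m⁻³.
N² = (g/ρ₀)·Δρ/Δz = g·(Δρ/ρ₀)/Δz = 9.8 × 2.371 × 10⁻³ / 102 = 2.2780 × 10⁻⁴ s⁻².
N = √(2.2780 × 10⁻⁴) = 0.015093 rad s⁻¹ ≈ 0.0151 rad s⁻¹.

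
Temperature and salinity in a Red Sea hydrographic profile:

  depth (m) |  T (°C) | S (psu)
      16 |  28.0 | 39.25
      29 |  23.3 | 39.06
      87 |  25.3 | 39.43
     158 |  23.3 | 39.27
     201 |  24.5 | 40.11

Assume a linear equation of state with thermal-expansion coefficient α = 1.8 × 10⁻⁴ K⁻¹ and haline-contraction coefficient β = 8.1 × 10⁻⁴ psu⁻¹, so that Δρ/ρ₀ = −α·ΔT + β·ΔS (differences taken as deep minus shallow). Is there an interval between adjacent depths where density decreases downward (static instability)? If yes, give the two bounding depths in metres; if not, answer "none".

29–87 m

Evaluate Δρ/ρ₀ = −αΔT + βΔS across each adjacent pair:
  16–29 m: −αΔT+βΔS = −(1.8 × 10⁻⁴)(-4.7)+(8.1 × 10⁻⁴)(-0.19) = 6.9 × 10⁻⁴ → stable
  29–87 m: −αΔT+βΔS = −(1.8 × 10⁻⁴)(+2.0)+(8.1 × 10⁻⁴)(+0.37) = -6.0 × 10⁻⁵ → UNSTABLE
  87–158 m: −αΔT+βΔS = −(1.8 × 10⁻⁴)(-2.0)+(8.1 × 10⁻⁴)(-0.16) = 2.3 × 10⁻⁴ → stable
  158–201 m: −αΔT+βΔS = −(1.8 × 10⁻⁴)(+1.2)+(8.1 × 10⁻⁴)(+0.84) = 4.6 × 10⁻⁴ → stable
The 29–87 m interval has Δρ < 0: lighter water underlies denser water.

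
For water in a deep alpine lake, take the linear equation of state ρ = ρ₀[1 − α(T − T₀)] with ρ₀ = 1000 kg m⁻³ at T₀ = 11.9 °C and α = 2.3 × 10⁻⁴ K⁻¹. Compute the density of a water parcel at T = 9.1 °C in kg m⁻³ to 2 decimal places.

1000.64 kg m⁻³

T − T₀ = -2.8 K.
Bracket = 1 − α·(-2.8) = 1 + (6.44 × 10⁻⁴) = 1.0006440.
ρ = 1000 × 1.0006440 = 1000.64 kg m⁻³.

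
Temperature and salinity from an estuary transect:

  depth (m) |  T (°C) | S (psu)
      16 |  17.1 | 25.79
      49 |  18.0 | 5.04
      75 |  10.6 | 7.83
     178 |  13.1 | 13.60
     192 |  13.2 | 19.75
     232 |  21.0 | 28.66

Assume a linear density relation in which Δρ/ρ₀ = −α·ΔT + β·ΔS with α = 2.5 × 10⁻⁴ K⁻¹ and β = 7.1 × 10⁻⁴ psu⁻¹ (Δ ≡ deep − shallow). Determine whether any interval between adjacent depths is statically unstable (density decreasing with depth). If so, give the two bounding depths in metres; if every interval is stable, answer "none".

Evaluate Δρ/ρ₀ = −αΔT + βΔS across each adjacent pair:
  16–49 m: −αΔT+βΔS = −(2.5 × 10⁻⁴)(+0.9)+(7.1 × 10⁻⁴)(-20.75) = -0.015 → UNSTABLE
  49–75 m: −αΔT+βΔS = −(2.5 × 10⁻⁴)(-7.4)+(7.1 × 10⁻⁴)(+2.79) = 3.8 × 10⁻³ → stable
  75–178 m: −αΔT+βΔS = −(2.5 × 10⁻⁴)(+2.5)+(7.1 × 10⁻⁴)(+5.77) = 3.5 × 10⁻³ → stable
  178–192 m: −αΔT+βΔS = −(2.5 × 10⁻⁴)(+0.1)+(7.1 × 10⁻⁴)(+6.15) = 4.3 × 10⁻³ → stable
  192–232 m: −αΔT+βΔS = −(2.5 × 10⁻⁴)(+7.8)+(7.1 × 10⁻⁴)(+8.91) = 4.4 × 10⁻³ → stable
The 16–49 m interval has Δρ < 0: lighter water underlies denser water.

16–49 m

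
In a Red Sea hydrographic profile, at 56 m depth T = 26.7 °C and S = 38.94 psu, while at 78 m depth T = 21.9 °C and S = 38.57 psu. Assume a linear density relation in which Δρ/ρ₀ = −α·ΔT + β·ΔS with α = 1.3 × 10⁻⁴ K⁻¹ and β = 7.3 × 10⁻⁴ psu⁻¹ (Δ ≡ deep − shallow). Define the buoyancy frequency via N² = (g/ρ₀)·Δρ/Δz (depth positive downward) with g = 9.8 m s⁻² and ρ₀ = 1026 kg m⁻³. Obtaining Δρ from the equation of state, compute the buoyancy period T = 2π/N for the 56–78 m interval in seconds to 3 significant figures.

ΔT = -4.8 K, ΔS = -0.37 psu (deep − shallow).
Δρ/ρ₀ = −αΔT + βΔS = 6.24 × 10⁻⁴ − 2.701 × 10⁻⁴ = 3.539 × 10⁻⁴, so Δρ ≈ 0.3631 kg m⁻³.
N² = (g/ρ₀)·Δρ/Δz = g·(Δρ/ρ₀)/Δz = 9.8 × 3.539 × 10⁻⁴ / 22 = 1.5765 × 10⁻⁴ s⁻².
N = √(1.5765 × 10⁻⁴) = 0.012556 rad s⁻¹ → T = 2π/N = 500.41 s ≈ 500 s.

500 s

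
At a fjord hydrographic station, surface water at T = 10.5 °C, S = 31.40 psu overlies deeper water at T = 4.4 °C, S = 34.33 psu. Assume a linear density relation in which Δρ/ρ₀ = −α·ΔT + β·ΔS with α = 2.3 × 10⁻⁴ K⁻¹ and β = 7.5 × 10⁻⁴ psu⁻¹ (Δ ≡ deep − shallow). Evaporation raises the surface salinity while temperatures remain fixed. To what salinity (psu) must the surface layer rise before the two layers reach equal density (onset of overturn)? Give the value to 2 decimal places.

36.20 psu

Neutral buoyancy requires −α(T_deep − T_surf) + β(S_deep − S_surf′) = 0.
S_surf′ = S_deep − (α/β)·ΔT = 34.33 − (2.3 × 10⁻⁴/7.5 × 10⁻⁴)·(-6.1) = 36.2007 psu.
Increase required: 36.2007 − 31.40 = 4.8007 psu.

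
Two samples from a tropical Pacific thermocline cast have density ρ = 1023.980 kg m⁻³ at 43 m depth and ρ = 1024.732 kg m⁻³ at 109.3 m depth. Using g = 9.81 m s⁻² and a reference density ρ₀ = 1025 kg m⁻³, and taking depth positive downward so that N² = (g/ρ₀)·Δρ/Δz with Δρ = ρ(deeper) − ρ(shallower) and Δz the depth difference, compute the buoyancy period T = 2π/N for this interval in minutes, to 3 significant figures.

Δρ = 1024.732 − 1023.980 = 0.752 kg m⁻³ over Δz = 109.3 − 43 = 66.3 m.
N² = (9.81/1025) × (0.752/66.3) = 1.0855 × 10⁻⁴ s⁻².
N = √(1.0855 × 10⁻⁴) = 0.010419 rad s⁻¹, so T = 2π/N = 603.05 s = 10.051 min ≈ 10.1 min.

10.1 min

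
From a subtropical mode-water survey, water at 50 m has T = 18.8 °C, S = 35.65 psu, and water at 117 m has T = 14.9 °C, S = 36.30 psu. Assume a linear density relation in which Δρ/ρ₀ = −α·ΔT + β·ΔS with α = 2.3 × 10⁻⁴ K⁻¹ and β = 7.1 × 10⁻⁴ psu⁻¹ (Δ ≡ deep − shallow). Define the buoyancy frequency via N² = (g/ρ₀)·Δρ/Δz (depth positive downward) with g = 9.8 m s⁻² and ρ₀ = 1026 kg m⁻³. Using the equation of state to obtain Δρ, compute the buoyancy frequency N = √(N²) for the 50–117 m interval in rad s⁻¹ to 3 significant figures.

ΔT = -3.9 K, ΔS = +0.65 psu (deep − shallow).
Δρ/ρ₀ = −αΔT + βΔS = 8.97 × 10⁻⁴ + 4.615 × 10⁻⁴ = 1.3585 × 10⁻³, so Δρ ≈ 1.394 kg m⁻³.
N² = (g/ρ₀)·Δρ/Δz = g·(Δρ/ρ₀)/Δz = 9.8 × 1.3585 × 10⁻³ / 67 = 1.9871 × 10⁻⁴ s⁻².
N = √(1.9871 × 10⁻⁴) = 0.014096 rad s⁻¹ ≈ 0.0141 rad s⁻¹.

0.0141 rad s⁻¹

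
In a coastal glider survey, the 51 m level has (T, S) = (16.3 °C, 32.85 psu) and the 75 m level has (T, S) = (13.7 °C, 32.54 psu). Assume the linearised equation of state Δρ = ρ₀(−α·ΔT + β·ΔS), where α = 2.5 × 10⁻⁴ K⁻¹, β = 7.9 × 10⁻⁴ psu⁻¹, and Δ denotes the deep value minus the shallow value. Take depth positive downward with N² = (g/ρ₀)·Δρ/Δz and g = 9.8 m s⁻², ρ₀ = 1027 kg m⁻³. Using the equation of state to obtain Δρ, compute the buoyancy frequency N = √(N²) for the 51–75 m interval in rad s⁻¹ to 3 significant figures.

ΔT = -2.6 K, ΔS = -0.31 psu (deep − shallow).
Δρ/ρ₀ = −αΔT + βΔS = 6.50 × 10⁻⁴ − 2.449 × 10⁻⁴ = 4.051 × 10⁻⁴, so Δρ ≈ 0.4160 kg m⁻³.
N² = (g/ρ₀)·Δρ/Δz = g·(Δρ/ρ₀)/Δz = 9.8 × 4.051 × 10⁻⁴ / 24 = 1.6542 × 10⁻⁴ s⁻².
N = √(1.6542 × 10⁻⁴) = 0.012862 rad s⁻¹ ≈ 0.0129 rad s⁻¹.

0.0129 rad s⁻¹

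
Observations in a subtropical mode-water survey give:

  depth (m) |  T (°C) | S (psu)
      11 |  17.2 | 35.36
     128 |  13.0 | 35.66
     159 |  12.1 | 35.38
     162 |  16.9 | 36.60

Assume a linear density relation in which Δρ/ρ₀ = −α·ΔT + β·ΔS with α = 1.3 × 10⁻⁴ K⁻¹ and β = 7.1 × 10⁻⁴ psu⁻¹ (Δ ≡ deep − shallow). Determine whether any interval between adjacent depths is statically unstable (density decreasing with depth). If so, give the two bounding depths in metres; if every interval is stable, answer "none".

128–159 m

Evaluate Δρ/ρ₀ = −αΔT + βΔS across each adjacent pair:
  11–128 m: −αΔT+βΔS = −(1.3 × 10⁻⁴)(-4.2)+(7.1 × 10⁻⁴)(+0.30) = 7.6 × 10⁻⁴ → stable
  128–159 m: −αΔT+βΔS = −(1.3 × 10⁻⁴)(-0.9)+(7.1 × 10⁻⁴)(-0.28) = -8.2 × 10⁻⁵ → UNSTABLE
  159–162 m: −αΔT+βΔS = −(1.3 × 10⁻⁴)(+4.8)+(7.1 × 10⁻⁴)(+1.22) = 2.4 × 10⁻⁴ → stable
The 128–159 m interval has Δρ < 0: lighter water underlies denser water.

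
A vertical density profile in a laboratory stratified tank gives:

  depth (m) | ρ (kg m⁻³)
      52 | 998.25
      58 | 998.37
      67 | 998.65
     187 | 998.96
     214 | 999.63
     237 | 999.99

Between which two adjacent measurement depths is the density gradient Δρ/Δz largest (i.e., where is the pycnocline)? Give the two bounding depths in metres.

Compute the density gradient over each adjacent pair:
  52–58 m: Δρ/Δz = 0.12/6 = 0.020 kg m⁻⁴
  58–67 m: Δρ/Δz = 0.28/9 = 0.031 kg m⁻⁴
  67–187 m: Δρ/Δz = 0.31/120 = 2.6 × 10⁻³ kg m⁻⁴
  187–214 m: Δρ/Δz = 0.67/27 = 0.025 kg m⁻⁴
  214–237 m: Δρ/Δz = 0.36/23 = 0.016 kg m⁻⁴
The largest gradient is in the 58–67 m interval — the pycnocline.

58–67 m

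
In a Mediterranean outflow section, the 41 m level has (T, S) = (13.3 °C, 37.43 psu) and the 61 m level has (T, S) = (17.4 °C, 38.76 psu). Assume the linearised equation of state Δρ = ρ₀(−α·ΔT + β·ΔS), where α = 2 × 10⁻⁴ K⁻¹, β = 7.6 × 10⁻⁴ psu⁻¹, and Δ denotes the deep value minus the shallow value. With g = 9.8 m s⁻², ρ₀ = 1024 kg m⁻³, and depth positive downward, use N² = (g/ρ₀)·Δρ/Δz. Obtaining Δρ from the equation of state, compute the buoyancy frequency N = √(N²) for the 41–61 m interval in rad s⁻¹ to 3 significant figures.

ΔT = +4.1 K, ΔS = +1.33 psu (deep − shallow).
Δρ/ρ₀ = −αΔT + βΔS = -8.20 × 10⁻⁴ + 1.0108 × 10⁻³ = 1.908 × 10⁻⁴, so Δρ ≈ 0.1954 kg m⁻³.
N² = (g/ρ₀)·Δρ/Δz = g·(Δρ/ρ₀)/Δz = 9.8 × 1.908 × 10⁻⁴ / 20 = 9.3492 × 10⁻⁵ s⁻².
N = √(9.3492 × 10⁻⁵) = 9.6691 × 10⁻³ rad s⁻¹ ≈ 9.67 × 10⁻³ rad s⁻¹.

9.67 × 10⁻³ rad s⁻¹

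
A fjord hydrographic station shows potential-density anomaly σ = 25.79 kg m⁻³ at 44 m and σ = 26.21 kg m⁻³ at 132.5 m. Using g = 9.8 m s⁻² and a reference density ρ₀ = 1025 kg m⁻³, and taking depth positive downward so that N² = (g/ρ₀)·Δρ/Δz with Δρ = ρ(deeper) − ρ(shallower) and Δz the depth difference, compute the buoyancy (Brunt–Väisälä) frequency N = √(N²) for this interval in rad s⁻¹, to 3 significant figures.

Δρ = 1026.21 − 1025.79 = 0.42 kg m⁻³ over Δz = 132.5 − 44 = 88.5 m.
N² = (9.8/1025) × (0.42/88.5) = 4.5374 × 10⁻⁵ s⁻².
N = √(4.5374 × 10⁻⁵) = 6.7360 × 10⁻³ rad s⁻¹ ≈ 6.74 × 10⁻³ rad s⁻¹.

6.74 × 10⁻³ rad s⁻¹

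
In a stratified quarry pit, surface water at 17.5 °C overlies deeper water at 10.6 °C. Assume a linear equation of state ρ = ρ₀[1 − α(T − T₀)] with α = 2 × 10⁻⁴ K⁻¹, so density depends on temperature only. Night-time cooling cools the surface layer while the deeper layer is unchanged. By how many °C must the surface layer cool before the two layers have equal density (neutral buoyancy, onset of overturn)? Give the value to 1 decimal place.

With temperature the only control, equal density requires T_surf′ = T_deep.
T_surf′ = 10.6 °C.
Cooling required: 17.5 − 10.6 = 6.9 °C.

6.9 °C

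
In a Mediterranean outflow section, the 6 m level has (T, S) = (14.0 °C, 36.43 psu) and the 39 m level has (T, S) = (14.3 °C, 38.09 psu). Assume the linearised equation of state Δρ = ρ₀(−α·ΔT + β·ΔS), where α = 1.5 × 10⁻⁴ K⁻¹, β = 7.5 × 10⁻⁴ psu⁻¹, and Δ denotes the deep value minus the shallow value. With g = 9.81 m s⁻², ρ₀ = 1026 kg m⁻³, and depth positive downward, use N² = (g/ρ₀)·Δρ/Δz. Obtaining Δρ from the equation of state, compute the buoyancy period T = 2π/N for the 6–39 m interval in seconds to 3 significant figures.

333 s

ΔT = +0.3 K, ΔS = +1.66 psu (deep − shallow).
Δρ/ρ₀ = −αΔT + βΔS = -4.50 × 10⁻⁵ + 1.245 × 10⁻³ = 1.20 × 10⁻³, so Δρ ≈ 1.231 kg m⁻³.
N² = (g/ρ₀)·Δρ/Δz = g·(Δρ/ρ₀)/Δz = 9.81 × 1.20 × 10⁻³ / 33 = 3.5673 × 10⁻⁴ s⁻².
N = √(3.5673 × 10⁻⁴) = 0.018887 rad s⁻¹ → T = 2π/N = 332.67 s ≈ 333 s.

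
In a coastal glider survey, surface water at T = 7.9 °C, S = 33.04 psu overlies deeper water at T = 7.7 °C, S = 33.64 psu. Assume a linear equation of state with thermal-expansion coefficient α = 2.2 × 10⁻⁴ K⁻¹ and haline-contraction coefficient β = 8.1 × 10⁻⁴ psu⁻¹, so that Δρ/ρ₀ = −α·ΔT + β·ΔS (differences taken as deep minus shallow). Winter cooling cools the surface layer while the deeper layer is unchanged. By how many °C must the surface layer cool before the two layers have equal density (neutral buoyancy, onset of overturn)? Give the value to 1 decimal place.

2.4 °C

Neutral buoyancy requires Δρ = 0, i.e. −α(T_deep − T_surf′) + β(S_deep − S_surf) = 0.
T_surf′ = T_deep − (β/α)·ΔS = 7.7 − (8.1 × 10⁻⁴/2.2 × 10⁻⁴)·(+0.60) = 5.491 °C.
Cooling required: 7.9 − (5.491) = 2.409 °C.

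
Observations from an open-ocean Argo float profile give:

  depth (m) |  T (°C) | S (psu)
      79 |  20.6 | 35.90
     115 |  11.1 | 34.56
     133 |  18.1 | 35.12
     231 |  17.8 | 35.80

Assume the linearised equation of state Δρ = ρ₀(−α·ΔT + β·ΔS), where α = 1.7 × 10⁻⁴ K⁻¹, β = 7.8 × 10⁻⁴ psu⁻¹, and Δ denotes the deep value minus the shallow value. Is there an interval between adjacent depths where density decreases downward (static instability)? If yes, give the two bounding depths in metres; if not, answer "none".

115–133 m

Evaluate Δρ/ρ₀ = −αΔT + βΔS across each adjacent pair:
  79–115 m: −αΔT+βΔS = −(1.7 × 10⁻⁴)(-9.5)+(7.8 × 10⁻⁴)(-1.34) = 5.7 × 10⁻⁴ → stable
  115–133 m: −αΔT+βΔS = −(1.7 × 10⁻⁴)(+7.0)+(7.8 × 10⁻⁴)(+0.56) = -7.5 × 10⁻⁴ → UNSTABLE
  133–231 m: −αΔT+βΔS = −(1.7 × 10⁻⁴)(-0.3)+(7.8 × 10⁻⁴)(+0.68) = 5.8 × 10⁻⁴ → stable
The 115–133 m interval has Δρ < 0: lighter water underlies denser water.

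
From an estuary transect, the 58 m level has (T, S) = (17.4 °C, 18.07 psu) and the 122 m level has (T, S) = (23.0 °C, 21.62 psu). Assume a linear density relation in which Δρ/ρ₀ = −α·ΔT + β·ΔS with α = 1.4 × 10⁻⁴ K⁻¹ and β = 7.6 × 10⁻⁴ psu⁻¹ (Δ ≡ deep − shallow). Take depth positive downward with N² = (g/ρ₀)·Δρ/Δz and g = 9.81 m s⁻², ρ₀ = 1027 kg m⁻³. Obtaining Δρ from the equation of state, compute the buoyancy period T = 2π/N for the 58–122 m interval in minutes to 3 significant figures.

ΔT = +5.6 K, ΔS = +3.55 psu (deep − shallow).
Δρ/ρ₀ = −αΔT + βΔS = -7.84 × 10⁻⁴ + 2.698 × 10⁻³ = 1.914 × 10⁻³, so Δρ ≈ 1.966 kg m⁻³.
N² = (g/ρ₀)·Δρ/Δz = g·(Δρ/ρ₀)/Δz = 9.81 × 1.914 × 10⁻³ / 64 = 2.9338 × 10⁻⁴ s⁻².
N = √(2.9338 × 10⁻⁴) = 0.017128 rad s⁻¹ → T = 2π/N = 366.84 s = 6.1140 min ≈ 6.11 min.

6.11 min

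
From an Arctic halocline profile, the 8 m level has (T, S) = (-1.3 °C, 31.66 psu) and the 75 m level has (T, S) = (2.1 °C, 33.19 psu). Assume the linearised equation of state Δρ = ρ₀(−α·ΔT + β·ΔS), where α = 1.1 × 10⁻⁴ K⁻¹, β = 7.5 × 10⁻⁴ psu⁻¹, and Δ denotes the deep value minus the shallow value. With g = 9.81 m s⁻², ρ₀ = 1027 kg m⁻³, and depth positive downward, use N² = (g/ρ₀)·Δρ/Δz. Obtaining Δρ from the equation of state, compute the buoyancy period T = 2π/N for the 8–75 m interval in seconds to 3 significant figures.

590 s

ΔT = +3.4 K, ΔS = +1.53 psu (deep − shallow).
Δρ/ρ₀ = −αΔT + βΔS = -3.74 × 10⁻⁴ + 1.1475 × 10⁻³ = 7.735 × 10⁻⁴, so Δρ ≈ 0.7944 kg m⁻³.
N² = (g/ρ₀)·Δρ/Δz = g·(Δρ/ρ₀)/Δz = 9.81 × 7.735 × 10⁻⁴ / 67 = 1.1325 × 10⁻⁴ s⁻².
N = √(1.1325 × 10⁻⁴) = 0.010642 rad s⁻¹ → T = 2π/N = 590.41 s ≈ 590 s.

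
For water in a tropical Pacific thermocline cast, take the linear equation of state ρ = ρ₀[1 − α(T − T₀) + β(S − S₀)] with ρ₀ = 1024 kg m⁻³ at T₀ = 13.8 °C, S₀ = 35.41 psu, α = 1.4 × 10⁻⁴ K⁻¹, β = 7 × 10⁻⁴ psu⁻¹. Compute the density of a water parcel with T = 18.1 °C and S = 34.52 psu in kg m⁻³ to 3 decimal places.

T − T₀ = +4.3 K, S − S₀ = -0.89 psu.
Bracket = 1 − α·(+4.3) + β·(-0.89) = 1 + (-1.225 × 10⁻³) = 0.9987750.
ρ = 1024 × 0.9987750 = 1022.746 kg m⁻³.

1022.746 kg m⁻³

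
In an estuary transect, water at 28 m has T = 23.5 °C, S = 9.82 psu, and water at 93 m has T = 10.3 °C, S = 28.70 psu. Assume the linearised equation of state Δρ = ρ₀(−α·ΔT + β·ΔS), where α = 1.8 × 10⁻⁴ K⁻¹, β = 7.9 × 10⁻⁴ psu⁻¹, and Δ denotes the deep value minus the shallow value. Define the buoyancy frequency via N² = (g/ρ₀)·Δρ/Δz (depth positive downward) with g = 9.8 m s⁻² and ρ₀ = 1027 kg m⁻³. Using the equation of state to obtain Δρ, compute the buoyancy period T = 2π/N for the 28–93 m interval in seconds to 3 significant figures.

123 s

ΔT = -13.2 K, ΔS = +18.88 psu (deep − shallow).
Δρ/ρ₀ = −αΔT + βΔS = 2.376 × 10⁻³ + 0.0149152 = 0.0172912, so Δρ ≈ 17.76 kg m⁻³.
N² = (g/ρ₀)·Δρ/Δz = g·(Δρ/ρ₀)/Δz = 9.8 × 0.0172912 / 65 = 2.6070 × 10⁻³ s⁻².
N = √(2.6070 × 10⁻³) = 0.051059 rad s⁻¹ → T = 2π/N = 123.06 s ≈ 123 s.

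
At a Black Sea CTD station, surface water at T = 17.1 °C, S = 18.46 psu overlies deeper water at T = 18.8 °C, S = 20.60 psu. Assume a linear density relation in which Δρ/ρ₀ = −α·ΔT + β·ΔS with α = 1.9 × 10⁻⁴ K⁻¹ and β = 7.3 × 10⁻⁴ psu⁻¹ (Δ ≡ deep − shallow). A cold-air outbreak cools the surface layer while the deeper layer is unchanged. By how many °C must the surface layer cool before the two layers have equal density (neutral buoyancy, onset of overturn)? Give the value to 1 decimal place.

Neutral buoyancy requires Δρ = 0, i.e. −α(T_deep − T_surf′) + β(S_deep − S_surf) = 0.
T_surf′ = T_deep − (β/α)·ΔS = 18.8 − (7.3 × 10⁻⁴/1.9 × 10⁻⁴)·(+2.14) = 10.578 °C.
Cooling required: 17.1 − (10.578) = 6.522 °C.

6.5 °C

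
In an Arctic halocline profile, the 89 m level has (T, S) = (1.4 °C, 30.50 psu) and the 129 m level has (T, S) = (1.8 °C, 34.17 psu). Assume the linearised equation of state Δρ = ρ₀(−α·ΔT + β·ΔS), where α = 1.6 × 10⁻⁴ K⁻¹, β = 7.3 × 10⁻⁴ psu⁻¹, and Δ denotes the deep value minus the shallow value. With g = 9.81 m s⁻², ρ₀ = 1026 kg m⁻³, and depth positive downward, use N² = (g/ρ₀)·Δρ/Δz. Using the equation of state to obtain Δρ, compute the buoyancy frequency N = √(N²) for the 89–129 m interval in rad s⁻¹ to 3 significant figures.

0.0253 rad s⁻¹

ΔT = +0.4 K, ΔS = +3.67 psu (deep − shallow).
Δρ/ρ₀ = −αΔT + βΔS = -6.40 × 10⁻⁵ + 2.6791 × 10⁻³ = 2.6151 × 10⁻³, so Δρ ≈ 2.683 kg m⁻³.
N² = (g/ρ₀)·Δρ/Δz = g·(Δρ/ρ₀)/Δz = 9.81 × 2.6151 × 10⁻³ / 40 = 6.4135 × 10⁻⁴ s⁻².
N = √(6.4135 × 10⁻⁴) = 0.025325 rad s⁻¹ ≈ 0.0253 rad s⁻¹.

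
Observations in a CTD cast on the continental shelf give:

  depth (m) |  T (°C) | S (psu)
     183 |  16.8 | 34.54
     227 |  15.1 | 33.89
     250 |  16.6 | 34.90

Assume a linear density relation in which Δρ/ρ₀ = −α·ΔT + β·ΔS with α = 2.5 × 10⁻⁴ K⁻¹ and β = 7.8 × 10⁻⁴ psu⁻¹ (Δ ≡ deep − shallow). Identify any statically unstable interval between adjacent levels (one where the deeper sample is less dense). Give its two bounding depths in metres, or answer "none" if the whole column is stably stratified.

Evaluate Δρ/ρ₀ = −αΔT + βΔS across each adjacent pair:
  183–227 m: −αΔT+βΔS = −(2.5 × 10⁻⁴)(-1.7)+(7.8 × 10⁻⁴)(-0.65) = -8.2 × 10⁻⁵ → UNSTABLE
  227–250 m: −αΔT+βΔS = −(2.5 × 10⁻⁴)(+1.5)+(7.8 × 10⁻⁴)(+1.01) = 4.1 × 10⁻⁴ → stable
The 183–227 m interval has Δρ < 0: lighter water underlies denser water.

183–227 m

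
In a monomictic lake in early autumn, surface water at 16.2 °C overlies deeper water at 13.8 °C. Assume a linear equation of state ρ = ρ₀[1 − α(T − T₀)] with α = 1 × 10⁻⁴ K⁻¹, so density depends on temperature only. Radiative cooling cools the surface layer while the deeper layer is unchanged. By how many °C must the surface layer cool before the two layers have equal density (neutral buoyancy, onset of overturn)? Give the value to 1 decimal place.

With temperature the only control, equal density requires T_surf′ = T_deep.
T_surf′ = 13.8 °C.
Cooling required: 16.2 − 13.8 = 2.4 °C.

2.4 °C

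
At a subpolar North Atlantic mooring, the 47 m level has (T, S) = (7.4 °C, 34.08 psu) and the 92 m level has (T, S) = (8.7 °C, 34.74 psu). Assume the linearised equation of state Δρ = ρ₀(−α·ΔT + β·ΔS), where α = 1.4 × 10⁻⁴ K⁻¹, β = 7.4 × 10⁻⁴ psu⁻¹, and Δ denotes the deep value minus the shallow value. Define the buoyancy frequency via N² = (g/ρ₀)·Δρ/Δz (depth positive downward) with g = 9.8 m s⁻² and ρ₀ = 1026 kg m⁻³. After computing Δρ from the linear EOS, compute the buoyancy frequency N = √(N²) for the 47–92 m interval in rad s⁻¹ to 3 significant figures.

ΔT = +1.3 K, ΔS = +0.66 psu (deep − shallow).
Δρ/ρ₀ = −αΔT + βΔS = -1.82 × 10⁻⁴ + 4.884 × 10⁻⁴ = 3.064 × 10⁻⁴, so Δρ ≈ 0.3144 kg m⁻³.
N² = (g/ρ₀)·Δρ/Δz = g·(Δρ/ρ₀)/Δz = 9.8 × 3.064 × 10⁻⁴ / 45 = 6.6727 × 10⁻⁵ s⁻².
N = √(6.6727 × 10⁻⁵) = 8.1687 × 10⁻³ rad s⁻¹ ≈ 8.17 × 10⁻³ rad s⁻¹.

8.17 × 10⁻³ rad s⁻¹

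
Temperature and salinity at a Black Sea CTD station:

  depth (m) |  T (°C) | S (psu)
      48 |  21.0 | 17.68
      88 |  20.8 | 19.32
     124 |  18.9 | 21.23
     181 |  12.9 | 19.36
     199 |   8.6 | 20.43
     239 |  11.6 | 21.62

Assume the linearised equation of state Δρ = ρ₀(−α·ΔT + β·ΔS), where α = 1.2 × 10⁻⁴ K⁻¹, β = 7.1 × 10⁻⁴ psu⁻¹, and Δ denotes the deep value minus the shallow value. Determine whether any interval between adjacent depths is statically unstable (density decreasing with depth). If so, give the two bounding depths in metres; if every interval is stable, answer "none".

Evaluate Δρ/ρ₀ = −αΔT + βΔS across each adjacent pair:
  48–88 m: −αΔT+βΔS = −(1.2 × 10⁻⁴)(-0.2)+(7.1 × 10⁻⁴)(+1.64) = 1.2 × 10⁻³ → stable
  88–124 m: −αΔT+βΔS = −(1.2 × 10⁻⁴)(-1.9)+(7.1 × 10⁻⁴)(+1.91) = 1.6 × 10⁻³ → stable
  124–181 m: −αΔT+βΔS = −(1.2 × 10⁻⁴)(-6.0)+(7.1 × 10⁻⁴)(-1.87) = -6.1 × 10⁻⁴ → UNSTABLE
  181–199 m: −αΔT+βΔS = −(1.2 × 10⁻⁴)(-4.3)+(7.1 × 10⁻⁴)(+1.07) = 1.3 × 10⁻³ → stable
  199–239 m: −αΔT+βΔS = −(1.2 × 10⁻⁴)(+3.0)+(7.1 × 10⁻⁴)(+1.19) = 4.8 × 10⁻⁴ → stable
The 124–181 m interval has Δρ < 0: lighter water underlies denser water.

124–181 m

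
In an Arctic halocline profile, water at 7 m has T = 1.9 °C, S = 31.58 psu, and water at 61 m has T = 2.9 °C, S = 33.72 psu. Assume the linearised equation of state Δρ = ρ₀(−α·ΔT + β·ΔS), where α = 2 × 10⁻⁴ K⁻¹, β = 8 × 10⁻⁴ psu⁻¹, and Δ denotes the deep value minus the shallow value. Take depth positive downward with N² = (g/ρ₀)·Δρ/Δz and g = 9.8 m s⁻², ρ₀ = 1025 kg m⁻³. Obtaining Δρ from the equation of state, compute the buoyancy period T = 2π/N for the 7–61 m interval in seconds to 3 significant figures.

ΔT = +1.0 K, ΔS = +2.14 psu (deep − shallow).
Δρ/ρ₀ = −αΔT + βΔS = -2.00 × 10⁻⁴ + 1.712 × 10⁻³ = 1.512 × 10⁻³, so Δρ ≈ 1.550 kg m⁻³.
N² = (g/ρ₀)·Δρ/Δz = g·(Δρ/ρ₀)/Δz = 9.8 × 1.512 × 10⁻³ / 54 = 2.7440 × 10⁻⁴ s⁻².
N = √(2.7440 × 10⁻⁴) = 0.016565 rad s⁻¹ → T = 2π/N = 379.30 s ≈ 379 s.

379 s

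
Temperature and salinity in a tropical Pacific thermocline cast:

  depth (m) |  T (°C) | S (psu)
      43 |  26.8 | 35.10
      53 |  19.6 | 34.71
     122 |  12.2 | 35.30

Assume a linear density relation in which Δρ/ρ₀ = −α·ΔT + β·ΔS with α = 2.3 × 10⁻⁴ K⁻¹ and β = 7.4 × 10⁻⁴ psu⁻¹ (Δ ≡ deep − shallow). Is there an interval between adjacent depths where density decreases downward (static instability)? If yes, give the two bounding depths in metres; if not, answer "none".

Evaluate Δρ/ρ₀ = −αΔT + βΔS across each adjacent pair:
  43–53 m: −αΔT+βΔS = −(2.3 × 10⁻⁴)(-7.2)+(7.4 × 10⁻⁴)(-0.39) = 1.4 × 10⁻³ → stable
  53–122 m: −αΔT+βΔS = −(2.3 × 10⁻⁴)(-7.4)+(7.4 × 10⁻⁴)(+0.59) = 2.1 × 10⁻³ → stable
Every interval has Δρ > 0: the column is stably stratified throughout.

none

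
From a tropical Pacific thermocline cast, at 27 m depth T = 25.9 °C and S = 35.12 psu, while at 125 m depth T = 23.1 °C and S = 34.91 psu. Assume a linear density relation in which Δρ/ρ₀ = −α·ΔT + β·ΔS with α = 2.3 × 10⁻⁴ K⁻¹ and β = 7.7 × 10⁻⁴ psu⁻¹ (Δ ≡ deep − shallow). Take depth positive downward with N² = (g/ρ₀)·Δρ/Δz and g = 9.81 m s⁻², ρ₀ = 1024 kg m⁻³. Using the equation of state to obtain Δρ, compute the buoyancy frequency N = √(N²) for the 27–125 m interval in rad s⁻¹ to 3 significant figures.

6.95 × 10⁻³ rad s⁻¹

ΔT = -2.8 K, ΔS = -0.21 psu (deep − shallow).
Δρ/ρ₀ = −αΔT + βΔS = 6.44 × 10⁻⁴ − 1.617 × 10⁻⁴ = 4.823 × 10⁻⁴, so Δρ ≈ 0.4939 kg m⁻³.
N² = (g/ρ₀)·Δρ/Δz = g·(Δρ/ρ₀)/Δz = 9.81 × 4.823 × 10⁻⁴ / 98 = 4.8279 × 10⁻⁵ s⁻².
N = √(4.8279 × 10⁻⁵) = 6.9483 × 10⁻³ rad s⁻¹ ≈ 6.95 × 10⁻³ rad s⁻¹.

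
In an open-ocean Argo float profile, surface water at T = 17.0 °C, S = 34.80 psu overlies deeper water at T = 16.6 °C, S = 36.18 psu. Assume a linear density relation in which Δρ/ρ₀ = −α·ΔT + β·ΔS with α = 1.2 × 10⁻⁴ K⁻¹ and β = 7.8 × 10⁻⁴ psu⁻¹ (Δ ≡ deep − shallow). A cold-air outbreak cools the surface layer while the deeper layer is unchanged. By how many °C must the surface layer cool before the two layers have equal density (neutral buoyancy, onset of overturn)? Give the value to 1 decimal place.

9.4 °C

Neutral buoyancy requires Δρ = 0, i.e. −α(T_deep − T_surf′) + β(S_deep − S_surf) = 0.
T_surf′ = T_deep − (β/α)·ΔS = 16.6 − (7.8 × 10⁻⁴/1.2 × 10⁻⁴)·(+1.38) = 7.630 °C.
Cooling required: 17.0 − (7.630) = 9.370 °C.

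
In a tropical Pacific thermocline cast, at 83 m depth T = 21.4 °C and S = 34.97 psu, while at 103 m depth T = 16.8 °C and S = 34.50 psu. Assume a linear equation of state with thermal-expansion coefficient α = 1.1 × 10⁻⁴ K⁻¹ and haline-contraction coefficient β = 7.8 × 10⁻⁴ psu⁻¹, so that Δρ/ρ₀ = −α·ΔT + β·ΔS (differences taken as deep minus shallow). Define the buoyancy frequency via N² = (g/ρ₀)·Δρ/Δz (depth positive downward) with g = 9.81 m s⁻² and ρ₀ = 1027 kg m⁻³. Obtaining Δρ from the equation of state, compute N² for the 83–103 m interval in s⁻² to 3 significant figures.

ΔT = -4.6 K, ΔS = -0.47 psu (deep − shallow).
Δρ/ρ₀ = −αΔT + βΔS = 5.06 × 10⁻⁴ − 3.666 × 10⁻⁴ = 1.394 × 10⁻⁴, so Δρ ≈ 0.1432 kg m⁻³.
N² = (g/ρ₀)·Δρ/Δz = g·(Δρ/ρ₀)/Δz = 9.81 × 1.394 × 10⁻⁴ / 20 = 6.8376 × 10⁻⁵ s⁻² ≈ 6.84 × 10⁻⁵ s⁻².

6.84 × 10⁻⁵ s⁻²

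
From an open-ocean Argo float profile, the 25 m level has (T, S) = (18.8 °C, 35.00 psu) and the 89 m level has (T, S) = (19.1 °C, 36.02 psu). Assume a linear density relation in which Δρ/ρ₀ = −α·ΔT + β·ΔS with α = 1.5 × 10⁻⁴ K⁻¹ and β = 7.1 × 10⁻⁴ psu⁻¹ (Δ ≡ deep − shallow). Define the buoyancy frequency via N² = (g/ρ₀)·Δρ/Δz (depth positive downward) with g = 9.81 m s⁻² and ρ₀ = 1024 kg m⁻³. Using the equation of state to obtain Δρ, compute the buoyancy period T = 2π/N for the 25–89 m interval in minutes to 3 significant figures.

10.3 min

ΔT = +0.3 K, ΔS = +1.02 psu (deep − shallow).
Δρ/ρ₀ = −αΔT + βΔS = -4.50 × 10⁻⁵ + 7.242 × 10⁻⁴ = 6.792 × 10⁻⁴, so Δρ ≈ 0.6955 kg m⁻³.
N² = (g/ρ₀)·Δρ/Δz = g·(Δρ/ρ₀)/Δz = 9.81 × 6.792 × 10⁻⁴ / 64 = 1.0411 × 10⁻⁴ s⁻².
N = √(1.0411 × 10⁻⁴) = 0.010203 rad s⁻¹ → T = 2π/N = 615.82 s = 10.264 min ≈ 10.3 min.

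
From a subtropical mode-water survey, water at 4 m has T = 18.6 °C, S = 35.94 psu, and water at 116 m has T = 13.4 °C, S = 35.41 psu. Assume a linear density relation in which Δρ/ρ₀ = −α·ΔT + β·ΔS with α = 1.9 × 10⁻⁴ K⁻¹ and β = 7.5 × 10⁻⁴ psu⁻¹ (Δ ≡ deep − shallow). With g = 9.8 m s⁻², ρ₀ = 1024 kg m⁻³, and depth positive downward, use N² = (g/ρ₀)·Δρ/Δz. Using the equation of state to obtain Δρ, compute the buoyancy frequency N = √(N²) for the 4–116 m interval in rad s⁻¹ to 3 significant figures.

ΔT = -5.2 K, ΔS = -0.53 psu (deep − shallow).
Δρ/ρ₀ = −αΔT + βΔS = 9.88 × 10⁻⁴ − 3.975 × 10⁻⁴ = 5.905 × 10⁻⁴, so Δρ ≈ 0.6047 kg m⁻³.
N² = (g/ρ₀)·Δρ/Δz = g·(Δρ/ρ₀)/Δz = 9.8 × 5.905 × 10⁻⁴ / 112 = 5.1669 × 10⁻⁵ s⁻².
N = √(5.1669 × 10⁻⁵) = 7.1881 × 10⁻³ rad s⁻¹ ≈ 7.19 × 10⁻³ rad s⁻¹.

7.19 × 10⁻³ rad s⁻¹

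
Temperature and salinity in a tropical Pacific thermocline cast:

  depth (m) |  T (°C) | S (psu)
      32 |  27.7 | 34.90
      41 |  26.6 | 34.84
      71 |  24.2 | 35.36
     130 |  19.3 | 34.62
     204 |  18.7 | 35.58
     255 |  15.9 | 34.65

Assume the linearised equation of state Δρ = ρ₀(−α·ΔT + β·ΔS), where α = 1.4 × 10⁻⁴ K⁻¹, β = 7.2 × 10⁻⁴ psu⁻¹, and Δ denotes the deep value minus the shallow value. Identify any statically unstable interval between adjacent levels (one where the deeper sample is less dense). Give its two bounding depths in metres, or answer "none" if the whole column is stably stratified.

204–255 m

Evaluate Δρ/ρ₀ = −αΔT + βΔS across each adjacent pair:
  32–41 m: −αΔT+βΔS = −(1.4 × 10⁻⁴)(-1.1)+(7.2 × 10⁻⁴)(-0.06) = 1.1 × 10⁻⁴ → stable
  41–71 m: −αΔT+βΔS = −(1.4 × 10⁻⁴)(-2.4)+(7.2 × 10⁻⁴)(+0.52) = 7.1 × 10⁻⁴ → stable
  71–130 m: −αΔT+βΔS = −(1.4 × 10⁻⁴)(-4.9)+(7.2 × 10⁻⁴)(-0.74) = 1.5 × 10⁻⁴ → stable
  130–204 m: −αΔT+βΔS = −(1.4 × 10⁻⁴)(-0.6)+(7.2 × 10⁻⁴)(+0.96) = 7.8 × 10⁻⁴ → stable
  204–255 m: −αΔT+βΔS = −(1.4 × 10⁻⁴)(-2.8)+(7.2 × 10⁻⁴)(-0.93) = -2.8 × 10⁻⁴ → UNSTABLE
The 204–255 m interval has Δρ < 0: lighter water underlies denser water.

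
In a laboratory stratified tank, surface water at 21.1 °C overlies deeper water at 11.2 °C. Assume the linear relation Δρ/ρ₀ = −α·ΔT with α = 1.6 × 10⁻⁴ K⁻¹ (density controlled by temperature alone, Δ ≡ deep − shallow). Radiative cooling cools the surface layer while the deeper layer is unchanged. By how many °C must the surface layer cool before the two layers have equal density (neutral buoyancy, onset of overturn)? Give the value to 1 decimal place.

9.9 °C

With temperature the only control, equal density requires T_surf′ = T_deep.
T_surf′ = 11.2 °C.
Cooling required: 21.1 − 11.2 = 9.9 °C.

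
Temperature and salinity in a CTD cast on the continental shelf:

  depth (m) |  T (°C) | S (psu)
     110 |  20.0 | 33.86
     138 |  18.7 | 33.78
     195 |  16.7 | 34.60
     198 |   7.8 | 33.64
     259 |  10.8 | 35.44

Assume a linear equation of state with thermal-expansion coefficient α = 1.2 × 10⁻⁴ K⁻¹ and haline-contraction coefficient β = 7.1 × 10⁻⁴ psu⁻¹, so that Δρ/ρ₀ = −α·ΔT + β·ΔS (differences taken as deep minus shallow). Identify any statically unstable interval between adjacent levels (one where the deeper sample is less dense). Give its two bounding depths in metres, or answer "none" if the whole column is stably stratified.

Evaluate Δρ/ρ₀ = −αΔT + βΔS across each adjacent pair:
  110–138 m: −αΔT+βΔS = −(1.2 × 10⁻⁴)(-1.3)+(7.1 × 10⁻⁴)(-0.08) = 9.9 × 10⁻⁵ → stable
  138–195 m: −αΔT+βΔS = −(1.2 × 10⁻⁴)(-2.0)+(7.1 × 10⁻⁴)(+0.82) = 8.2 × 10⁻⁴ → stable
  195–198 m: −αΔT+βΔS = −(1.2 × 10⁻⁴)(-8.9)+(7.1 × 10⁻⁴)(-0.96) = 3.9 × 10⁻⁴ → stable
  198–259 m: −αΔT+βΔS = −(1.2 × 10⁻⁴)(+3.0)+(7.1 × 10⁻⁴)(+1.80) = 9.2 × 10⁻⁴ → stable
Every interval has Δρ > 0: the column is stably stratified throughout.

none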